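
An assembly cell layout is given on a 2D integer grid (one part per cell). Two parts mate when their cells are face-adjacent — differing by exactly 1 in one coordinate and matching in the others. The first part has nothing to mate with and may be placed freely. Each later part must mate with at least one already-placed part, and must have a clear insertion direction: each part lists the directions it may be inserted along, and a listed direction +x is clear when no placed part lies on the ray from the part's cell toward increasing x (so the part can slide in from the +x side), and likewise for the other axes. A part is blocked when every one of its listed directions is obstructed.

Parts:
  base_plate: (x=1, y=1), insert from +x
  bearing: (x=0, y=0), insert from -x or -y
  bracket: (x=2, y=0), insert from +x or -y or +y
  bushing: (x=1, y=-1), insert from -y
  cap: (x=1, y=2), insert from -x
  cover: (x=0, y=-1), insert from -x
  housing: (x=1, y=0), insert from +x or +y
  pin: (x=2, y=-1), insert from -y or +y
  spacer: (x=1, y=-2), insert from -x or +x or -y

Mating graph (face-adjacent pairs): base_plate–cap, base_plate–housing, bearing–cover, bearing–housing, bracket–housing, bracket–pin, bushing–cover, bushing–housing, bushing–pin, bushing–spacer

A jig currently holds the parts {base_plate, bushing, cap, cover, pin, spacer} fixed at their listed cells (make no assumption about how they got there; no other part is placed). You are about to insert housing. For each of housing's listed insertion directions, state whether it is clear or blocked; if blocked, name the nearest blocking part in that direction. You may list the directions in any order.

+x: ray from housing(1, 0) has no placed part ⇒ clear
+y: nearest on ray is base_plate@(1, 1) ⇒ blocked

+x: clear; +y: blocked by base_plate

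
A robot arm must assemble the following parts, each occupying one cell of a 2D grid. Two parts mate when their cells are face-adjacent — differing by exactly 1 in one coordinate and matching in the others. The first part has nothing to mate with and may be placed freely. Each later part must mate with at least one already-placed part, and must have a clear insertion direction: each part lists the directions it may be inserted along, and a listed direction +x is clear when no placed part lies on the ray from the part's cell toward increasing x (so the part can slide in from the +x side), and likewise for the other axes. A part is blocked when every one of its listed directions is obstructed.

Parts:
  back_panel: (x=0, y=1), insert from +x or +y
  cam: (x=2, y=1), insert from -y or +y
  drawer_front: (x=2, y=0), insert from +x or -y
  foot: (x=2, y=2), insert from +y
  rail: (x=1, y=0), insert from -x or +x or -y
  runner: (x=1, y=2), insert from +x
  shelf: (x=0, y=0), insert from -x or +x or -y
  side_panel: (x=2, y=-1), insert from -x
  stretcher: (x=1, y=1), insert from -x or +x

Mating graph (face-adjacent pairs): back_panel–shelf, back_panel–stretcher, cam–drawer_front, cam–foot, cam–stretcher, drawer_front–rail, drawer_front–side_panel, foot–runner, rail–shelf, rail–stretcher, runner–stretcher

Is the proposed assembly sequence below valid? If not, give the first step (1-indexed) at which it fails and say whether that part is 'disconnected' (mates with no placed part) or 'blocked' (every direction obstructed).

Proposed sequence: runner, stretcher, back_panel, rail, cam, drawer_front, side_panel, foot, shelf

Valid

1. runner@(1, 2) [+x clear] — {runner}
2. stretcher@(1, 1) [-x clear] — {runner, stretcher}
3. back_panel@(0, 1) [+y clear] — {back_panel, runner, stretcher}
4. rail@(1, 0) [-x clear] — {back_panel, rail, runner, stretcher}
5. cam@(2, 1) [-y clear] — {back_panel, cam, rail, runner, stretcher}
6. drawer_front@(2, 0) [+x clear] — {back_panel, cam, drawer_front, rail, runner, stretcher}
7. side_panel@(2, -1) [-x clear] — {back_panel, cam, drawer_front, rail, runner, side_panel, stretcher}
8. foot@(2, 2) [+y clear] — {back_panel, cam, drawer_front, foot, rail, runner, side_panel, stretcher}
9. shelf@(0, 0) [-x clear] — {back_panel, cam, drawer_front, foot, rail, runner, shelf, side_panel, stretcher}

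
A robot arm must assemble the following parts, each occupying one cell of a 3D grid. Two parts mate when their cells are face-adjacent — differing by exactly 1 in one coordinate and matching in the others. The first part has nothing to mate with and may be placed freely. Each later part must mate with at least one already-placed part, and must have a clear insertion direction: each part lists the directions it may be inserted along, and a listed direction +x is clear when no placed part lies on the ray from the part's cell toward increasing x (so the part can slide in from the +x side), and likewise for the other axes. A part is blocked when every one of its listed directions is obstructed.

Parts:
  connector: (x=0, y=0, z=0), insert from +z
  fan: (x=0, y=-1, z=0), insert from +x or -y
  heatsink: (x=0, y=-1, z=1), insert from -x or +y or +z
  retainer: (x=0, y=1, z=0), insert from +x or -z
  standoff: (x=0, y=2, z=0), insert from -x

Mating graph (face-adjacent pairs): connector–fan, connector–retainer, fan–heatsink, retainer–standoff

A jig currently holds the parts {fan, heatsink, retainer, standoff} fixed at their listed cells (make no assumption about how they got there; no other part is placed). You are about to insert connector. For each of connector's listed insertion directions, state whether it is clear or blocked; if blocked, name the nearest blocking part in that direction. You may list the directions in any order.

+z: clear

+z: ray from connector(0, 0, 0) has no placed part ⇒ clear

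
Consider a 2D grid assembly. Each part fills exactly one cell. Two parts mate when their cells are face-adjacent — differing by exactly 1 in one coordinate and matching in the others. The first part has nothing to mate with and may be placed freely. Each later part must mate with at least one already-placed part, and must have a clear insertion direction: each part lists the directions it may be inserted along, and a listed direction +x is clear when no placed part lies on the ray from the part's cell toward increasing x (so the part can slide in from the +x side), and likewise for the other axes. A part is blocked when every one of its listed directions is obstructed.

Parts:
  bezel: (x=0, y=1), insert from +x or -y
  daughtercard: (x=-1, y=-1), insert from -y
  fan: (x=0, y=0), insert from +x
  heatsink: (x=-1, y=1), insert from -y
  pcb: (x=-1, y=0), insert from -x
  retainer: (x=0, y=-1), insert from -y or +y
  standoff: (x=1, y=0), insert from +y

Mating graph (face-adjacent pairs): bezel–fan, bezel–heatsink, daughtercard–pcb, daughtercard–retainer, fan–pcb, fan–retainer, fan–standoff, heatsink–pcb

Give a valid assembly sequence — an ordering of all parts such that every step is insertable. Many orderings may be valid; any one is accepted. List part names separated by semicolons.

1. fan@(0, 0) [+x clear] — {fan}
2. bezel@(0, 1) [+x clear] — {bezel, fan}
3. heatsink@(-1, 1) [-y clear] — {bezel, fan, heatsink}
4. standoff@(1, 0) [+y clear] — {bezel, fan, heatsink, standoff}
5. pcb@(-1, 0) [-x clear] — {bezel, fan, heatsink, pcb, standoff}
6. daughtercard@(-1, -1) [-y clear] — {bezel, daughtercard, fan, heatsink, pcb, standoff}
7. retainer@(0, -1) [-y clear] — {bezel, daughtercard, fan, heatsink, pcb, retainer, standoff}

fan; bezel; heatsink; standoff; pcb; daughtercard; retainer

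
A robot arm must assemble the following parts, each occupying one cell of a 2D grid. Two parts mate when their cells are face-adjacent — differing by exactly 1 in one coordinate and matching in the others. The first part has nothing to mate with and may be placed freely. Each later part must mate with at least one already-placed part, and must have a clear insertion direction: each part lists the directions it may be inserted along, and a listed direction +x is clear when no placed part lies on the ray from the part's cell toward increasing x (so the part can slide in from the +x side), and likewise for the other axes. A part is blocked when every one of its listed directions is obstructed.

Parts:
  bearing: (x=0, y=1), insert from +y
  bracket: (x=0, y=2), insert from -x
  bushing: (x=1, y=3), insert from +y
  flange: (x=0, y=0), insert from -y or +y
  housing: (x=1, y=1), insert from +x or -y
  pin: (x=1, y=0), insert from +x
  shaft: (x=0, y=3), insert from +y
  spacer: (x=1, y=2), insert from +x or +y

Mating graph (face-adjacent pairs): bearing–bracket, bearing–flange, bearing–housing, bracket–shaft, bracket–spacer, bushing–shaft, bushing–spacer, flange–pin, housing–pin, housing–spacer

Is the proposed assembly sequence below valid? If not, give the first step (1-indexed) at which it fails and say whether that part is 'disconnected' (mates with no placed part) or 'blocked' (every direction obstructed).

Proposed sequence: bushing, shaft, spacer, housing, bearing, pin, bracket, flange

1. bushing@(1, 3) [+y clear] — {bushing}
2. shaft@(0, 3) [+y clear] — {bushing, shaft}
3. spacer@(1, 2) [+x clear] — {bushing, shaft, spacer}
4. housing@(1, 1) [+x clear] — {bushing, housing, shaft, spacer}
5. bearing@(0, 1) — +y all obstructed ⇒ blocked

Invalid at step 5 (blocked)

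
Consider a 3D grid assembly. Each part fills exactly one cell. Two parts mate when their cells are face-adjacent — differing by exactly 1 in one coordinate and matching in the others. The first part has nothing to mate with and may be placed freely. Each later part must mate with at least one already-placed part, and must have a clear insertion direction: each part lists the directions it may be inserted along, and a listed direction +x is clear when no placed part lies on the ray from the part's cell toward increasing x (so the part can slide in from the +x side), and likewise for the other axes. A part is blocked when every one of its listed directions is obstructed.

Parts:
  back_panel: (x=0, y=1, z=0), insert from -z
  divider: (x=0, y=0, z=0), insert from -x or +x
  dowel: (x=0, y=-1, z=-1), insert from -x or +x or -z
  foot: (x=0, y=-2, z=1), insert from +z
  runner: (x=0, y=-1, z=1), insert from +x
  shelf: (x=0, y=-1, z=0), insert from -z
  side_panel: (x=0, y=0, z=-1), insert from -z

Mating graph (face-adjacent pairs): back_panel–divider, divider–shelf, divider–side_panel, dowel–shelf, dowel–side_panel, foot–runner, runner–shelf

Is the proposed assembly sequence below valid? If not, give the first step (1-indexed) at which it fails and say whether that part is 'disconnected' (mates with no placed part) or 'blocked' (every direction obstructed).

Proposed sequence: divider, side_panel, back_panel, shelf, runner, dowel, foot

Valid

1. divider@(0, 0, 0) [-x clear] — {divider}
2. side_panel@(0, 0, -1) [-z clear] — {divider, side_panel}
3. back_panel@(0, 1, 0) [-z clear] — {back_panel, divider, side_panel}
4. shelf@(0, -1, 0) [-z clear] — {back_panel, divider, shelf, side_panel}
5. runner@(0, -1, 1) [+x clear] — {back_panel, divider, runner, shelf, side_panel}
6. dowel@(0, -1, -1) [-x clear] — {back_panel, divider, dowel, runner, shelf, side_panel}
7. foot@(0, -2, 1) [+z clear] — {back_panel, divider, dowel, foot, runner, shelf, side_panel}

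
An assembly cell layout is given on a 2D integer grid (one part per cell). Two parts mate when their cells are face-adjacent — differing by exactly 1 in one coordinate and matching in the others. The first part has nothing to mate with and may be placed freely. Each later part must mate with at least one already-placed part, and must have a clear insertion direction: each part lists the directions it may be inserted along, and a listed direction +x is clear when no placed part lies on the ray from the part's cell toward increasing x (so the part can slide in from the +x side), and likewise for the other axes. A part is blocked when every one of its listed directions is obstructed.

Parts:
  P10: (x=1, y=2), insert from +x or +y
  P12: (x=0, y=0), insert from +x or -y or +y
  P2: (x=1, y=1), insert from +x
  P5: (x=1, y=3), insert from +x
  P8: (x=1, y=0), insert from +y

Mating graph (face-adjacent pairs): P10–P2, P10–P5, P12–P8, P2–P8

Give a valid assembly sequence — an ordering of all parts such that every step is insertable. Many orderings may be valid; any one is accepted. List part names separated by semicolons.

P12; P8; P2; P10; P5

1. P12@(0, 0) [+x clear] — {P12}
2. P8@(1, 0) [+y clear] — {P12, P8}
3. P2@(1, 1) [+x clear] — {P12, P2, P8}
4. P10@(1, 2) [+x clear] — {P10, P12, P2, P8}
5. P5@(1, 3) [+x clear] — {P10, P12, P2, P5, P8}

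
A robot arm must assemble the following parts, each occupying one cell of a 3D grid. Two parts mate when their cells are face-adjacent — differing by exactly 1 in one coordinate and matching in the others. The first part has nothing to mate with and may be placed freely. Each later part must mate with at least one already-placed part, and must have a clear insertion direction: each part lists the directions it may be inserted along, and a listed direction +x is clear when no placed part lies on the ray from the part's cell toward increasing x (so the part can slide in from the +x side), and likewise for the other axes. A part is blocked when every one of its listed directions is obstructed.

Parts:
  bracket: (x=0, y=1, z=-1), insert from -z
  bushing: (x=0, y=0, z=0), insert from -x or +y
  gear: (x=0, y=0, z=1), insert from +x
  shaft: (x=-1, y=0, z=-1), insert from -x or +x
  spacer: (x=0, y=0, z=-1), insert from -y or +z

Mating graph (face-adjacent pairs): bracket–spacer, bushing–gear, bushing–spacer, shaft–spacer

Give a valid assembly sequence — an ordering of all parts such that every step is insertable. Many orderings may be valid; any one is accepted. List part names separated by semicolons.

1. spacer@(0, 0, -1) [-y clear] — {spacer}
2. bushing@(0, 0, 0) [-x clear] — {bushing, spacer}
3. bracket@(0, 1, -1) [-z clear] — {bracket, bushing, spacer}
4. gear@(0, 0, 1) [+x clear] — {bracket, bushing, gear, spacer}
5. shaft@(-1, 0, -1) [-x clear] — {bracket, bushing, gear, shaft, spacer}

spacer; bushing; bracket; gear; shaft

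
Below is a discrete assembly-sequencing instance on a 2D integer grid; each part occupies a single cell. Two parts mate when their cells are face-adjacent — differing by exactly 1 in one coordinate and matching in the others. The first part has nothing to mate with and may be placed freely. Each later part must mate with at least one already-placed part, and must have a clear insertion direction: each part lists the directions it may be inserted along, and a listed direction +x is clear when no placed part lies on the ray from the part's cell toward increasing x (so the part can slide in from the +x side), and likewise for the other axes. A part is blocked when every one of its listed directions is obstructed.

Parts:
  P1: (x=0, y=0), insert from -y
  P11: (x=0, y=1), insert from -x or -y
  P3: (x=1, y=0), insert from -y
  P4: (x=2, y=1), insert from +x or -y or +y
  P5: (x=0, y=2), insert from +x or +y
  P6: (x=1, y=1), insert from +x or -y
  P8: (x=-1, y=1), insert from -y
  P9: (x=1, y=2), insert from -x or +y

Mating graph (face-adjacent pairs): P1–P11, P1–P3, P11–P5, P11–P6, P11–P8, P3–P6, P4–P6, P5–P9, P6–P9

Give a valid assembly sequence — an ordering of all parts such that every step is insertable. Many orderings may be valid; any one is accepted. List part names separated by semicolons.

P11; P5; P9; P1; P3; P6; P4; P8

1. P11@(0, 1) [-x clear] — {P11}
2. P5@(0, 2) [+x clear] — {P11, P5}
3. P9@(1, 2) [+y clear] — {P11, P5, P9}
4. P1@(0, 0) [-y clear] — {P1, P11, P5, P9}
5. P3@(1, 0) [-y clear] — {P1, P11, P3, P5, P9}
6. P6@(1, 1) [+x clear] — {P1, P11, P3, P5, P6, P9}
7. P4@(2, 1) [+x clear] — {P1, P11, P3, P4, P5, P6, P9}
8. P8@(-1, 1) [-y clear] — {P1, P11, P3, P4, P5, P6, P8, P9}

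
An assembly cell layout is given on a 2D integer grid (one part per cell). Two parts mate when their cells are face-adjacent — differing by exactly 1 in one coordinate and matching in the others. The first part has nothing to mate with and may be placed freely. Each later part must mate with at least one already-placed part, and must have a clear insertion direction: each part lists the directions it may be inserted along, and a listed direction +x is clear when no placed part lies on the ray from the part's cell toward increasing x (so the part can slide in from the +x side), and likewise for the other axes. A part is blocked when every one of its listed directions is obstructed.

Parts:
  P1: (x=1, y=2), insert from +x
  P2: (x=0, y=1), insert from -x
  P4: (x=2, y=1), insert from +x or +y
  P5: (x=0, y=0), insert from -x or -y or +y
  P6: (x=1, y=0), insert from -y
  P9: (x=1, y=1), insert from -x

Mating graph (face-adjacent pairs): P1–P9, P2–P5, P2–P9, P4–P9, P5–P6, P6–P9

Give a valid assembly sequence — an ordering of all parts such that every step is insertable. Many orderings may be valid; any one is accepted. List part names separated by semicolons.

P6; P9; P2; P1; P4; P5

1. P6@(1, 0) [-y clear] — {P6}
2. P9@(1, 1) [-x clear] — {P6, P9}
3. P2@(0, 1) [-x clear] — {P2, P6, P9}
4. P1@(1, 2) [+x clear] — {P1, P2, P6, P9}
5. P4@(2, 1) [+x clear] — {P1, P2, P4, P6, P9}
6. P5@(0, 0) [-x clear] — {P1, P2, P4, P5, P6, P9}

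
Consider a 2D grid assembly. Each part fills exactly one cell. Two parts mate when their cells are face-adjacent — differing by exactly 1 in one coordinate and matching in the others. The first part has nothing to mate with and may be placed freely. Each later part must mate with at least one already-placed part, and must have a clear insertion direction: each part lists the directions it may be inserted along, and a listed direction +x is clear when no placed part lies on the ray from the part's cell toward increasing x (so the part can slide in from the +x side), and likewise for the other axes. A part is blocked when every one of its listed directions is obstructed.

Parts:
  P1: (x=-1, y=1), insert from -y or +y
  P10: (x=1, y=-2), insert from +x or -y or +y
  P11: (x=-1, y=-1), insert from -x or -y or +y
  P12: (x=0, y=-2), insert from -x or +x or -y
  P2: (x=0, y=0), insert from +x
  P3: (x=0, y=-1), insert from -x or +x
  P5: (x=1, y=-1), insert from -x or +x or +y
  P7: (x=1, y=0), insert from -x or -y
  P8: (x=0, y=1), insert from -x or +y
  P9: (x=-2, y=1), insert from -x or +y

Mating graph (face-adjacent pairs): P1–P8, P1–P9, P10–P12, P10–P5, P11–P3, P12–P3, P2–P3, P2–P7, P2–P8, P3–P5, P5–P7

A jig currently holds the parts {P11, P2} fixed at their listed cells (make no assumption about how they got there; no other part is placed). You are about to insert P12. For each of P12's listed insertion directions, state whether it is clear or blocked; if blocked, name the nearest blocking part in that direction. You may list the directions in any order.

-x: ray from P12(0, -2) has no placed part ⇒ clear
+x: ray from P12(0, -2) has no placed part ⇒ clear
-y: ray from P12(0, -2) has no placed part ⇒ clear

+x: clear; -x: clear; -y: clear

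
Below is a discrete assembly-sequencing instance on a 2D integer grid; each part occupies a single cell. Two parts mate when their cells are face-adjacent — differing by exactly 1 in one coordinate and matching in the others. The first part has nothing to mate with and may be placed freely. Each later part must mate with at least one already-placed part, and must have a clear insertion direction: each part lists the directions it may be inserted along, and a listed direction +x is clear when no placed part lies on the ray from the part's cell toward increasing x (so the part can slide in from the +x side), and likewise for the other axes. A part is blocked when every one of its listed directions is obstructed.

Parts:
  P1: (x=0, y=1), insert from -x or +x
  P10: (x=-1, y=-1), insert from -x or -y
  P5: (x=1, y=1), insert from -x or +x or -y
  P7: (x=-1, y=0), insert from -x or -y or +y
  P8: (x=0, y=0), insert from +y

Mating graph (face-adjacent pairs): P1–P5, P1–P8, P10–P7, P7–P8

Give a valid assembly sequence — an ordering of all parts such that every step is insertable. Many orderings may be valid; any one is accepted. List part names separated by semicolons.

1. P8@(0, 0) [+y clear] — {P8}
2. P1@(0, 1) [-x clear] — {P1, P8}
3. P5@(1, 1) [+x clear] — {P1, P5, P8}
4. P7@(-1, 0) [-x clear] — {P1, P5, P7, P8}
5. P10@(-1, -1) [-x clear] — {P1, P10, P5, P7, P8}

P8; P1; P5; P7; P10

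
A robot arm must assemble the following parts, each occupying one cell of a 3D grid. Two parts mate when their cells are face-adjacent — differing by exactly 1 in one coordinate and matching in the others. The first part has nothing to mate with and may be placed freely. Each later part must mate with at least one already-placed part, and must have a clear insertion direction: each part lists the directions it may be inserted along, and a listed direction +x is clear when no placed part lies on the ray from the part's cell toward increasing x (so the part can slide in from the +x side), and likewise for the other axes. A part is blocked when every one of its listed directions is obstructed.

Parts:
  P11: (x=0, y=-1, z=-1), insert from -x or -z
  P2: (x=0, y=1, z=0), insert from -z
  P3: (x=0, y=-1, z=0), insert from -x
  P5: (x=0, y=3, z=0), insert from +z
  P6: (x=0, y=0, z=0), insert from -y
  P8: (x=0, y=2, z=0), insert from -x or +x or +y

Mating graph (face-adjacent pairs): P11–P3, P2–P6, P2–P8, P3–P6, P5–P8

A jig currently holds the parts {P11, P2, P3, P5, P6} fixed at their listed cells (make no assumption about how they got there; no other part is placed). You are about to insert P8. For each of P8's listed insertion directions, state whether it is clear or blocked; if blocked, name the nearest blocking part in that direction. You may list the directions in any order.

-x: ray from P8(0, 2, 0) has no placed part ⇒ clear
+x: ray from P8(0, 2, 0) has no placed part ⇒ clear
+y: nearest on ray is P5@(0, 3, 0) ⇒ blocked

+x: clear; +y: blocked by P5; -x: clear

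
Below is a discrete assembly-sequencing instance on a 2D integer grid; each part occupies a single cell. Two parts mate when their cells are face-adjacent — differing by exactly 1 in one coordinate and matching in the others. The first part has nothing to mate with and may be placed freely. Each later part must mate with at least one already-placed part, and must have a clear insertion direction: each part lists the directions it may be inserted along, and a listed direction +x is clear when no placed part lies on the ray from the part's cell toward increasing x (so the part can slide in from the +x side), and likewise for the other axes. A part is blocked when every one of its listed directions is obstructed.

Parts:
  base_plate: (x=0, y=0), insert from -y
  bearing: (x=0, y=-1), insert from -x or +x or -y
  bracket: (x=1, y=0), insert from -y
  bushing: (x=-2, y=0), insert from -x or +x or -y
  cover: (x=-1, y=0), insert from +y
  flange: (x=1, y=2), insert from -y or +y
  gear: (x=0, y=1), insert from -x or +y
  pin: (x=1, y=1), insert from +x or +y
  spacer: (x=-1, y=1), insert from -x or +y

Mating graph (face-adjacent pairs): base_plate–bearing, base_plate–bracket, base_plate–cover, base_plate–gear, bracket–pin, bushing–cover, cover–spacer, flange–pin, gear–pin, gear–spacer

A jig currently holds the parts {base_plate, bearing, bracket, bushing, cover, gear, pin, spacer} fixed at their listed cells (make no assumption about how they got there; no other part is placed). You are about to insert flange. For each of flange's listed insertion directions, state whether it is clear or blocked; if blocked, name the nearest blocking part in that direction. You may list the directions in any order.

-y: nearest on ray is pin@(1, 1) ⇒ blocked
+y: ray from flange(1, 2) has no placed part ⇒ clear

+y: clear; -y: blocked by pin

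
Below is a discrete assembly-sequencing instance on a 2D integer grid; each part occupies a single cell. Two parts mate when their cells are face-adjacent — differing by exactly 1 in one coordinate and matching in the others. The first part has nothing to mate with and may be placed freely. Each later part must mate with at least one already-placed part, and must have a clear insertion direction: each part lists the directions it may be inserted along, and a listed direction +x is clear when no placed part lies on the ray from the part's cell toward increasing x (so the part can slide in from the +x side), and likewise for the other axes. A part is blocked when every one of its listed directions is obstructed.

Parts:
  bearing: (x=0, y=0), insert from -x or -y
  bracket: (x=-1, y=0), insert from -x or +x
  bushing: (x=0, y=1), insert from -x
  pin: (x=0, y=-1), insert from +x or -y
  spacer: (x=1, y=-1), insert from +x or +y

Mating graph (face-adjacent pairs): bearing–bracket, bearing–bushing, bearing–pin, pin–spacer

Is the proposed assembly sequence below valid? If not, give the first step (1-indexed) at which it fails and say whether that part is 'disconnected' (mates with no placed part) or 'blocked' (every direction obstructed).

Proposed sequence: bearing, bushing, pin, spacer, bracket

1. bearing@(0, 0) [-x clear] — {bearing}
2. bushing@(0, 1) [-x clear] — {bearing, bushing}
3. pin@(0, -1) [+x clear] — {bearing, bushing, pin}
4. spacer@(1, -1) [+x clear] — {bearing, bushing, pin, spacer}
5. bracket@(-1, 0) [-x clear] — {bearing, bracket, bushing, pin, spacer}

Valid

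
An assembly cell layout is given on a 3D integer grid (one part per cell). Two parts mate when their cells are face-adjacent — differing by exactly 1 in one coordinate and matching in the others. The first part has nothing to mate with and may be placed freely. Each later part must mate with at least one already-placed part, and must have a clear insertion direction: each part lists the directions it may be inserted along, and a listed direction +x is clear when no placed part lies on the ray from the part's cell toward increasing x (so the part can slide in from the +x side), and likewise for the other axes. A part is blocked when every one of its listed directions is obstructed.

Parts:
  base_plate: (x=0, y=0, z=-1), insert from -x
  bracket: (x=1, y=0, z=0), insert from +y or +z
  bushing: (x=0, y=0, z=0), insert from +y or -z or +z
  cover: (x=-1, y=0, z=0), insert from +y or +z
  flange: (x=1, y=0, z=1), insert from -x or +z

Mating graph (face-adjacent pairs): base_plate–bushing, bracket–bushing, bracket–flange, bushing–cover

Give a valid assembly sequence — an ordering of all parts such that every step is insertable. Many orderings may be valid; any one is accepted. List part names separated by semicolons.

bracket; bushing; cover; flange; base_plate

1. bracket@(1, 0, 0) [+y clear] — {bracket}
2. bushing@(0, 0, 0) [+y clear] — {bracket, bushing}
3. cover@(-1, 0, 0) [+y clear] — {bracket, bushing, cover}
4. flange@(1, 0, 1) [-x clear] — {bracket, bushing, cover, flange}
5. base_plate@(0, 0, -1) [-x clear] — {base_plate, bracket, bushing, cover, flange}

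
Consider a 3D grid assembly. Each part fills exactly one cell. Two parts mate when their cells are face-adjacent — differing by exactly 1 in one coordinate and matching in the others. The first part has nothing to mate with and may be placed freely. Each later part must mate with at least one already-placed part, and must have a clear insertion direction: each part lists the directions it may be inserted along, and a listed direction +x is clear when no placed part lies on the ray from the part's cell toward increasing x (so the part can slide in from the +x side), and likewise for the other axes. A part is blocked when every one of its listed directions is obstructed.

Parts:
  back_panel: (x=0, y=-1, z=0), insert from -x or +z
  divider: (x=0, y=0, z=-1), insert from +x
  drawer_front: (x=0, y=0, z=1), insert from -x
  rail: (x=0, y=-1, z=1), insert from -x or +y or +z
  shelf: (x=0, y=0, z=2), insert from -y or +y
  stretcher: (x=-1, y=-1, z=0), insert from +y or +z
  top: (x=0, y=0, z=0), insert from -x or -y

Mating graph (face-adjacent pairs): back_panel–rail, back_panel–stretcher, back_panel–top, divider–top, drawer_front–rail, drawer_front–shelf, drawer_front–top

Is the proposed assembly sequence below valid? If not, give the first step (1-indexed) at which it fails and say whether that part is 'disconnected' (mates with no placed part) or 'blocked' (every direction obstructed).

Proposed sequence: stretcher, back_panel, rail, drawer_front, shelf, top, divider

1. stretcher@(-1, -1, 0) [+y clear] — {stretcher}
2. back_panel@(0, -1, 0) [+z clear] — {back_panel, stretcher}
3. rail@(0, -1, 1) [-x clear] — {back_panel, rail, stretcher}
4. drawer_front@(0, 0, 1) [-x clear] — {back_panel, drawer_front, rail, stretcher}
5. shelf@(0, 0, 2) [-y clear] — {back_panel, drawer_front, rail, shelf, stretcher}
6. top@(0, 0, 0) [-x clear] — {back_panel, drawer_front, rail, shelf, stretcher, top}
7. divider@(0, 0, -1) [+x clear] — {back_panel, divider, drawer_front, rail, shelf, stretcher, top}

Valid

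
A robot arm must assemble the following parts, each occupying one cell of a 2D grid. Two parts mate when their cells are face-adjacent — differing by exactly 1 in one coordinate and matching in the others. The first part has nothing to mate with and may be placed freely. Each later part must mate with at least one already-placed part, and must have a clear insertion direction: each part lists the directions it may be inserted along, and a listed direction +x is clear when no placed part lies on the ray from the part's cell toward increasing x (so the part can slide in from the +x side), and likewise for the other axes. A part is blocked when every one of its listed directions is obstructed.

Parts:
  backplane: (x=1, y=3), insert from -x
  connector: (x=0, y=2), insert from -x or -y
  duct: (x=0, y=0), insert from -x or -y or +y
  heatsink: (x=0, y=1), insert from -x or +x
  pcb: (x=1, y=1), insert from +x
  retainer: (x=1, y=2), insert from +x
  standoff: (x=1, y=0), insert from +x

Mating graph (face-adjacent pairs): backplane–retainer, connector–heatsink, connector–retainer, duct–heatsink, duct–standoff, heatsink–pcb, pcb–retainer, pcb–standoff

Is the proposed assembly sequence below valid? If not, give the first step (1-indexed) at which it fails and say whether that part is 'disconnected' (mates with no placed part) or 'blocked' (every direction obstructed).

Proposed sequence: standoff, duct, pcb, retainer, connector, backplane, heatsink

1. standoff@(1, 0) [+x clear] — {standoff}
2. duct@(0, 0) [-x clear] — {duct, standoff}
3. pcb@(1, 1) [+x clear] — {duct, pcb, standoff}
4. retainer@(1, 2) [+x clear] — {duct, pcb, retainer, standoff}
5. connector@(0, 2) [-x clear] — {connector, duct, pcb, retainer, standoff}
6. backplane@(1, 3) [-x clear] — {backplane, connector, duct, pcb, retainer, standoff}
7. heatsink@(0, 1) [-x clear] — {backplane, connector, duct, heatsink, pcb, retainer, standoff}

Valid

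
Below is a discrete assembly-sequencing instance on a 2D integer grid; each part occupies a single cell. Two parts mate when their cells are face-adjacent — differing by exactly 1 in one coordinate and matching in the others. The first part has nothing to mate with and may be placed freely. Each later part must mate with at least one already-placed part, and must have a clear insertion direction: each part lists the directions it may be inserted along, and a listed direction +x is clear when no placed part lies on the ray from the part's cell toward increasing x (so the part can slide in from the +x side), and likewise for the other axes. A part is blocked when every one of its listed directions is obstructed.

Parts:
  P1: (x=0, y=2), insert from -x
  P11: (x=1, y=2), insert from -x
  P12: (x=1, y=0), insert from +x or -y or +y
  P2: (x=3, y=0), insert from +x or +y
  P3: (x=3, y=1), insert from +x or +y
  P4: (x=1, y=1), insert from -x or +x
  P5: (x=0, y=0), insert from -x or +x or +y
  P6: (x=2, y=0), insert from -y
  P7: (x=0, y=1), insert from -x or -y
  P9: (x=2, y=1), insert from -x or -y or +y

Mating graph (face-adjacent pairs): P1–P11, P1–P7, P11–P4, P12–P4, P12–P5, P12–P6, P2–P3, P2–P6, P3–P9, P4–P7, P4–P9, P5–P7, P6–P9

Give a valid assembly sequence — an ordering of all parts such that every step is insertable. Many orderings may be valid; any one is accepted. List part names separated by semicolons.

1. P7@(0, 1) [-x clear] — {P7}
2. P5@(0, 0) [-x clear] — {P5, P7}
3. P12@(1, 0) [+x clear] — {P12, P5, P7}
4. P4@(1, 1) [+x clear] — {P12, P4, P5, P7}
5. P11@(1, 2) [-x clear] — {P11, P12, P4, P5, P7}
6. P1@(0, 2) [-x clear] — {P1, P11, P12, P4, P5, P7}
7. P6@(2, 0) [-y clear] — {P1, P11, P12, P4, P5, P6, P7}
8. P2@(3, 0) [+x clear] — {P1, P11, P12, P2, P4, P5, P6, P7}
9. P3@(3, 1) [+x clear] — {P1, P11, P12, P2, P3, P4, P5, P6, P7}
10. P9@(2, 1) [+y clear] — {P1, P11, P12, P2, P3, P4, P5, P6, P7, P9}

P7; P5; P12; P4; P11; P1; P6; P2; P3; P9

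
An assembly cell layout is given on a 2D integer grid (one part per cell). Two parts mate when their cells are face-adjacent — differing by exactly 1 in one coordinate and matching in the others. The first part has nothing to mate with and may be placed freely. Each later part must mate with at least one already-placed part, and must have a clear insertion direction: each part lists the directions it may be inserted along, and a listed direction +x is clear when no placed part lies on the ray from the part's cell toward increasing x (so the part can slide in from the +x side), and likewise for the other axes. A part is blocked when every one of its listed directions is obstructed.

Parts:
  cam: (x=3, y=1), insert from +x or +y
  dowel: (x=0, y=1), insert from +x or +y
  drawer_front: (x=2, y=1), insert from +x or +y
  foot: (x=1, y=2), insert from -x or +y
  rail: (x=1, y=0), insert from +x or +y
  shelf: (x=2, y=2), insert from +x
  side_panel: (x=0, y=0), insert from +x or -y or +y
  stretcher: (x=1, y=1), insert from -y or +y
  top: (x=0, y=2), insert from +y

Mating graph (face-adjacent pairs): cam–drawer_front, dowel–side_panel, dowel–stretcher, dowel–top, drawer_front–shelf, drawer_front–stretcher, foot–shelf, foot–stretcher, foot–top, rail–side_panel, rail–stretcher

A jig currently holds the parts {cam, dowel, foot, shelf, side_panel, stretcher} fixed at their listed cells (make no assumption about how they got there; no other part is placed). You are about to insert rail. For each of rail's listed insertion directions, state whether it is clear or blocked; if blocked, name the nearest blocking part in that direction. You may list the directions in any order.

+x: clear; +y: blocked by stretcher

+x: ray from rail(1, 0) has no placed part ⇒ clear
+y: nearest on ray is stretcher@(1, 1) ⇒ blocked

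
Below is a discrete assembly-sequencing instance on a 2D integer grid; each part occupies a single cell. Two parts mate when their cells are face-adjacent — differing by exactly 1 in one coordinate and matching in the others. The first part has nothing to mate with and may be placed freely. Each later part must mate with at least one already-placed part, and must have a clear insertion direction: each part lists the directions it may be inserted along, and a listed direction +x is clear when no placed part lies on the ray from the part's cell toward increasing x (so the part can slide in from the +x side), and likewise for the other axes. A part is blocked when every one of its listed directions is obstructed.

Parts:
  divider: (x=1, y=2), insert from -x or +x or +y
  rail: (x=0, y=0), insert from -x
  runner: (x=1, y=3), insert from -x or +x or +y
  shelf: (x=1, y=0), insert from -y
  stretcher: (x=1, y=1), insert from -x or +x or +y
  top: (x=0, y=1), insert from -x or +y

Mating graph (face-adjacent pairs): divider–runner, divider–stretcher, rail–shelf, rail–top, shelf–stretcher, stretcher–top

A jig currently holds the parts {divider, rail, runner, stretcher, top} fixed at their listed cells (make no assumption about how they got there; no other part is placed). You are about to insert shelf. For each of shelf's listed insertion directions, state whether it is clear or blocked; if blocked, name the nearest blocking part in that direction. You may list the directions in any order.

-y: ray from shelf(1, 0) has no placed part ⇒ clear

-y: clear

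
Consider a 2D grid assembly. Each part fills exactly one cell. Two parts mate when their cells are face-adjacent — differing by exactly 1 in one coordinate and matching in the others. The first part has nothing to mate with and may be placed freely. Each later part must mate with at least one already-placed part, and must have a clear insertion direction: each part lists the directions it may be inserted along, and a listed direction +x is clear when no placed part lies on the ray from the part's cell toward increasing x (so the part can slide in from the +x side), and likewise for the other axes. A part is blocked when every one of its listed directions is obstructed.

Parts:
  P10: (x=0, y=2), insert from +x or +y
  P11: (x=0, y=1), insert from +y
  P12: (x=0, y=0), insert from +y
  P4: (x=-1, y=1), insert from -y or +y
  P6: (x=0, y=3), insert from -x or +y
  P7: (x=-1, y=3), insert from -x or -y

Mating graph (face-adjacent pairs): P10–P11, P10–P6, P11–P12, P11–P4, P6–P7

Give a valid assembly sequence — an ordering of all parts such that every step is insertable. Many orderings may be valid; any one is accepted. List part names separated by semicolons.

P12; P11; P10; P6; P7; P4

1. P12@(0, 0) [+y clear] — {P12}
2. P11@(0, 1) [+y clear] — {P11, P12}
3. P10@(0, 2) [+x clear] — {P10, P11, P12}
4. P6@(0, 3) [-x clear] — {P10, P11, P12, P6}
5. P7@(-1, 3) [-x clear] — {P10, P11, P12, P6, P7}
6. P4@(-1, 1) [-y clear] — {P10, P11, P12, P4, P6, P7}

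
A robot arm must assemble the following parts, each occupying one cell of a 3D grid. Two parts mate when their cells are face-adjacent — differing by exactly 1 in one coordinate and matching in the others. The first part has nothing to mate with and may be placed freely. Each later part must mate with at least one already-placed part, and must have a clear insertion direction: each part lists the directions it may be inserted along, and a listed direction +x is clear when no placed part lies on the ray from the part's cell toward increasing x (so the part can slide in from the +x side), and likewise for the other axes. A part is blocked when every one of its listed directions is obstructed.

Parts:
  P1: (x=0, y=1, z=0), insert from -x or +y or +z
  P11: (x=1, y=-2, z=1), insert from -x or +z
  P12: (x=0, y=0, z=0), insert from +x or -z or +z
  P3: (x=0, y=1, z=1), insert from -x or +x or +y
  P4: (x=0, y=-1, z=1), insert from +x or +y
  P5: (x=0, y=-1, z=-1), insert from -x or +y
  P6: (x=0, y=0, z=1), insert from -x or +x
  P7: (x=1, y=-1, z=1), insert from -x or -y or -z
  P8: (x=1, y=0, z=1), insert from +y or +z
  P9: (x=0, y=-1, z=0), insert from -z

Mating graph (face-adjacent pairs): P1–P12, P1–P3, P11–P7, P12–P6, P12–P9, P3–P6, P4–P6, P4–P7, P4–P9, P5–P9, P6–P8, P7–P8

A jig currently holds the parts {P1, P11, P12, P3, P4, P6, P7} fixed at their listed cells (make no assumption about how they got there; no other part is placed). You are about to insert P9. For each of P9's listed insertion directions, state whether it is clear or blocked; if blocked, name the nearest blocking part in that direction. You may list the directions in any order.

-z: clear

-z: ray from P9(0, -1, 0) has no placed part ⇒ clear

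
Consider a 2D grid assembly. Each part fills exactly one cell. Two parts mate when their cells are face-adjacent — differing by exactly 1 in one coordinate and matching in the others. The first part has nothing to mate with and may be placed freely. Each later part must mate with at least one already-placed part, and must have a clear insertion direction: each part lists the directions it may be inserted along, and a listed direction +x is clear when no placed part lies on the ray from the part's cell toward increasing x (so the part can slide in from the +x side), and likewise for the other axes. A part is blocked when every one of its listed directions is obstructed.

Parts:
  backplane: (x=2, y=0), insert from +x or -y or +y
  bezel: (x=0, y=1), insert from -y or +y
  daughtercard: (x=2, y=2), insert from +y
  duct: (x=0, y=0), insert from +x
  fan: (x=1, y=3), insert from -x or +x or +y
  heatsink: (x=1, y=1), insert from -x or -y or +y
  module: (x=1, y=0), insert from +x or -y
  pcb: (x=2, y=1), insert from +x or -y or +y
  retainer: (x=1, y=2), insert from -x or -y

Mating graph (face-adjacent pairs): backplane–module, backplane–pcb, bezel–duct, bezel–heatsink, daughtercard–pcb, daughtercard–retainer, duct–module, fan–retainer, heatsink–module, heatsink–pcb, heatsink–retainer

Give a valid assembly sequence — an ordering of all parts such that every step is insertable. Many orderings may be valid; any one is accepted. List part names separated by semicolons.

pcb; heatsink; daughtercard; retainer; fan; bezel; duct; backplane; module

1. pcb@(2, 1) [+x clear] — {pcb}
2. heatsink@(1, 1) [-x clear] — {heatsink, pcb}
3. daughtercard@(2, 2) [+y clear] — {daughtercard, heatsink, pcb}
4. retainer@(1, 2) [-x clear] — {daughtercard, heatsink, pcb, retainer}
5. fan@(1, 3) [-x clear] — {daughtercard, fan, heatsink, pcb, retainer}
6. bezel@(0, 1) [-y clear] — {bezel, daughtercard, fan, heatsink, pcb, retainer}
7. duct@(0, 0) [+x clear] — {bezel, daughtercard, duct, fan, heatsink, pcb, retainer}
8. backplane@(2, 0) [+x clear] — {backplane, bezel, daughtercard, duct, fan, heatsink, pcb, retainer}
9. module@(1, 0) [-y clear] — {backplane, bezel, daughtercard, duct, fan, heatsink, module, pcb, retainer}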